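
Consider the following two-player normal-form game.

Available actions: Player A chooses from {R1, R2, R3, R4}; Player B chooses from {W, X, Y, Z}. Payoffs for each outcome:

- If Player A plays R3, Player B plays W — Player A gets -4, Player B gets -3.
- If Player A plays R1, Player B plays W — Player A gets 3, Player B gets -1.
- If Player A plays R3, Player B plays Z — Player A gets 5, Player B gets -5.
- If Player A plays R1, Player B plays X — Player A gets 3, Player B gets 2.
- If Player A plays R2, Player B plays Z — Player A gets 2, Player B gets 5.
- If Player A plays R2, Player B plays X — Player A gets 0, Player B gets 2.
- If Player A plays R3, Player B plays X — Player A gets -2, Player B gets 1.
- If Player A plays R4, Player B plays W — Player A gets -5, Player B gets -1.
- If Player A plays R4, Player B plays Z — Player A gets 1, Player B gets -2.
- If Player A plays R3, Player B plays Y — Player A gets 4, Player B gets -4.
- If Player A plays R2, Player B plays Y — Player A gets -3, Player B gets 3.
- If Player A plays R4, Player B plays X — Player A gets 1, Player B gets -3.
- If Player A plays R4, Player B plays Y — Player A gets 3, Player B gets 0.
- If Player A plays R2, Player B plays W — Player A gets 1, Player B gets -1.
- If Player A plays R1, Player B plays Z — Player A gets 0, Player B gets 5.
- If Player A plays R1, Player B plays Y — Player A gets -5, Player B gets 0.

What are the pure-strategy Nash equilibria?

There is no pure-strategy Nash equilibrium.

(R1, W): Player B can switch to X (-1 → 2). Not NE.
(R1, X): Player B can switch to Z (2 → 5). Not NE.
(R1, Y): Player A can switch to R2 (-5 → -3). Not NE.
(R1, Z): Player A can switch to R2 (0 → 2). Not NE.
(R2, W): Player A can switch to R1 (1 → 3). Not NE.
(R2, X): Player A can switch to R1 (0 → 3). Not NE.
(R2, Y): Player A can switch to R3 (-3 → 4). Not NE.
(R2, Z): Player A can switch to R3 (2 → 5). Not NE.
(R3, W): Player A can switch to R1 (-4 → 3). Not NE.
(R3, X): Player A can switch to R1 (-2 → 3). Not NE.
(R3, Y): Player B can switch to W (-4 → -3). Not NE.
(R3, Z): Player B can switch to W (-5 → -3). Not NE.
(The remaining 4 profiles each have a profitable deviation by the same check.)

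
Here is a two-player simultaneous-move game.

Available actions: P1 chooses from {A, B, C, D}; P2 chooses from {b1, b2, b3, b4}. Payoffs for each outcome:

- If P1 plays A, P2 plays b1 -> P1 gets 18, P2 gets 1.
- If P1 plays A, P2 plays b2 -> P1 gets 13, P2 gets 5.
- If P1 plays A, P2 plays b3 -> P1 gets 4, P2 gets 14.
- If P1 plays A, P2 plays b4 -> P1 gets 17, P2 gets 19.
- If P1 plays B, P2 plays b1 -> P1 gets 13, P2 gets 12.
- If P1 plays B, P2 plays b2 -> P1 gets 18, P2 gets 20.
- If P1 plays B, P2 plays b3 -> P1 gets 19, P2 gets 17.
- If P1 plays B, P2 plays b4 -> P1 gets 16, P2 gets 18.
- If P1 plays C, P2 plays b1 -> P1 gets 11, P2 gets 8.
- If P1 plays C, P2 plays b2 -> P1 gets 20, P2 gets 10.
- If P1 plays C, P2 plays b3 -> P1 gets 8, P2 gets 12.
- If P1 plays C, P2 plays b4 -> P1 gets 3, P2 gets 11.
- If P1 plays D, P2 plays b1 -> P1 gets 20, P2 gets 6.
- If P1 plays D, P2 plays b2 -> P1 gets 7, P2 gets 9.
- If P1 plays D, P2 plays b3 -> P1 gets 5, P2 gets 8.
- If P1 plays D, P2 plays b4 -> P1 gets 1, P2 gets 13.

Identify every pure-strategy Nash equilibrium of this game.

(A, b1): P1 can switch to D (18 → 20). Not NE.
(A, b2): P1 can switch to B (13 → 18). Not NE.
(A, b3): P1 can switch to B (4 → 19). Not NE.
(A, b4): P1 gets 17, best alternative 16; P2 gets 19, best alternative 14. No profitable deviation — NE.
(B, b1): P1 can switch to A (13 → 18). Not NE.
(B, b2): P1 can switch to C (18 → 20). Not NE.
(B, b3): P2 can switch to b2 (17 → 20). Not NE.
(B, b4): P1 can switch to A (16 → 17). Not NE.
(C, b1): P1 can switch to A (11 → 18). Not NE.
(C, b2): P2 can switch to b3 (10 → 12). Not NE.
(C, b3): P1 can switch to B (8 → 19). Not NE.
(The remaining 5 profiles each have a profitable deviation by the same check.)

The unique pure-strategy Nash equilibrium is (A, b4).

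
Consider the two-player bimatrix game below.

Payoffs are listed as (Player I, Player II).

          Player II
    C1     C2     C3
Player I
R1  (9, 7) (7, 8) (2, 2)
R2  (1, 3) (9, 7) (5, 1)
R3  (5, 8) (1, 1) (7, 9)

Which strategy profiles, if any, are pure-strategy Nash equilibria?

(R2, C2), (R3, C3)

(R1, C1): Player II can switch to C2 (7 → 8). Not NE.
(R1, C2): Player I can switch to R2 (7 → 9). Not NE.
(R1, C3): Player I can switch to R2 (2 → 5). Not NE.
(R2, C1): Player I can switch to R1 (1 → 9). Not NE.
(R2, C2): Player I gets 9, best alternative 7; Player II gets 7, best alternative 3. No profitable deviation — NE.
(R2, C3): Player I can switch to R3 (5 → 7). Not NE.
(R3, C1): Player I can switch to R1 (5 → 9). Not NE.
(R3, C3): Player I gets 7, best alternative 5; Player II gets 9, best alternative 8. No profitable deviation — NE.
(The remaining 1 profile has a profitable deviation by the same check.)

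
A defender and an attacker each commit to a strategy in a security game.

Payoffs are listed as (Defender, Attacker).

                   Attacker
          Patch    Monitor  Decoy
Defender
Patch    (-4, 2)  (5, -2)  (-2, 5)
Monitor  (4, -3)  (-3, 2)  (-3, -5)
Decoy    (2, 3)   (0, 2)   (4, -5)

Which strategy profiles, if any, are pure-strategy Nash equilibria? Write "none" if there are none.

none

(Patch, Patch): Defender can switch to Monitor (-4 → 4). Not NE.
(Patch, Monitor): Attacker can switch to Patch (-2 → 2). Not NE.
(Patch, Decoy): Defender can switch to Decoy (-2 → 4). Not NE.
(Monitor, Patch): Attacker can switch to Monitor (-3 → 2). Not NE.
(Monitor, Monitor): Defender can switch to Patch (-3 → 5). Not NE.
(Monitor, Decoy): Defender can switch to Patch (-3 → -2). Not NE.
(Decoy, Patch): Defender can switch to Monitor (2 → 4). Not NE.
(Decoy, Monitor): Defender can switch to Patch (0 → 5). Not NE.
(Decoy, Decoy): Attacker can switch to Patch (-5 → 3). Not NE.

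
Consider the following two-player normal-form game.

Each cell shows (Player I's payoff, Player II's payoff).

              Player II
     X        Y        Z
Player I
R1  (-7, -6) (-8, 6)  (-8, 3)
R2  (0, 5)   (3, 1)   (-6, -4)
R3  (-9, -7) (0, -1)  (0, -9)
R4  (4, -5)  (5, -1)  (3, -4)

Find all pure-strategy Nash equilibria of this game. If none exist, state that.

For each player, find the best response to each opponent profile; mutual best responses are the pure NE.
Player I against X: payoffs -7, 0, -9, 4 → best response R4.
Player I against Y: payoffs -8, 3, 0, 5 → best response R4.
Player I against Z: payoffs -8, -6, 0, 3 → best response R4.
Player II against R1: payoffs -6, 6, 3 → best response Y.
Player II against R2: payoffs 5, 1, -4 → best response X.
Player II against R3: payoffs -7, -1, -9 → best response Y.
Player II against R4: payoffs -5, -1, -4 → best response Y.
Mutual best responses: (R4, Y).

Pure NE: (R4, Y)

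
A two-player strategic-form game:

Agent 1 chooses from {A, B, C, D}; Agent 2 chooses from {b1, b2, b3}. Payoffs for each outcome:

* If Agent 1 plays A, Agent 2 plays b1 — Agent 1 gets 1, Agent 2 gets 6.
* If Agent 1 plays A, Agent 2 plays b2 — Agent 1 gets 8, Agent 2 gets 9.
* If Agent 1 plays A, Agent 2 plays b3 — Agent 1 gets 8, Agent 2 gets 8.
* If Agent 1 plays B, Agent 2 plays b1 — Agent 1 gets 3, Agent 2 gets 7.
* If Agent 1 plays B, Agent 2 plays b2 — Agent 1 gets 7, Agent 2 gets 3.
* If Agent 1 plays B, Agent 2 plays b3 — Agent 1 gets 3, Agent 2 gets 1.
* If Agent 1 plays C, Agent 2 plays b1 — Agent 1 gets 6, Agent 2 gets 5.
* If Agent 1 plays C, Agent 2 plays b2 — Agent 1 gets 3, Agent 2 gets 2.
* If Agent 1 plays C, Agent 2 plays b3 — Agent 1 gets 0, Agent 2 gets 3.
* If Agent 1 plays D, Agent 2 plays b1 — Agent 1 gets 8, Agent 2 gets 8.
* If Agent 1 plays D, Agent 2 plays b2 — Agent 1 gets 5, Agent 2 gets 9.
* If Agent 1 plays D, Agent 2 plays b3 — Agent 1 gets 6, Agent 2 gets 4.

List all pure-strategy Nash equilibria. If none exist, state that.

Agent 1 against b1: payoffs 1, 3, 6, 8 → best response D.
Agent 1 against b2: payoffs 8, 7, 3, 5 → best response A.
Agent 1 against b3: payoffs 8, 3, 0, 6 → best response A.
Agent 2 against A: payoffs 6, 9, 8 → best response b2.
Agent 2 against B: payoffs 7, 3, 1 → best response b1.
Agent 2 against C: payoffs 5, 2, 3 → best response b1.
Agent 2 against D: payoffs 8, 9, 4 → best response b2.
Mutual best responses: (A, b2).

Pure NE: (A, b2)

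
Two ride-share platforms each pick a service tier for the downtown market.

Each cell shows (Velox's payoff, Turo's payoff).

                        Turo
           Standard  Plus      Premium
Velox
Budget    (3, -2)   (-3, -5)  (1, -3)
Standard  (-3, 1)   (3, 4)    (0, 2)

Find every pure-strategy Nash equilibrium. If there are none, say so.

(Budget, Standard); (Standard, Plus)

(Budget, Standard): Velox gets 3, best alternative -3; Turo gets -2, best alternative -3. No profitable deviation — NE.
(Budget, Plus): Velox can switch to Standard (-3 → 3). Not NE.
(Budget, Premium): Turo can switch to Standard (-3 → -2). Not NE.
(Standard, Standard): Velox can switch to Budget (-3 → 3). Not NE.
(Standard, Plus): Velox gets 3, best alternative -3; Turo gets 4, best alternative 2. No profitable deviation — NE.
(Standard, Premium): Velox can switch to Budget (0 → 1). Not NE.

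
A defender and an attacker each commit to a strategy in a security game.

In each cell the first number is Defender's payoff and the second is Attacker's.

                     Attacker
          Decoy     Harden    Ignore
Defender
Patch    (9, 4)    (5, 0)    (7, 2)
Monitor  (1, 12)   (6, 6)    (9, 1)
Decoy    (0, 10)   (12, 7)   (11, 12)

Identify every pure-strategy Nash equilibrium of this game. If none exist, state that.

Mark each player's best response to every combination of opponents' strategies; a profile where every player is best-responding is a pure Nash equilibrium.
Defender against Decoy: payoffs 9, 1, 0 → best response Patch.
Defender against Harden: payoffs 5, 6, 12 → best response Decoy.
Defender against Ignore: payoffs 7, 9, 11 → best response Decoy.
Attacker against Patch: payoffs 4, 0, 2 → best response Decoy.
Attacker against Monitor: payoffs 12, 6, 1 → best response Decoy.
Attacker against Decoy: payoffs 10, 7, 12 → best response Ignore.
Mutual best responses: (Patch, Decoy); (Decoy, Ignore).

Pure-strategy Nash equilibria: (Patch, Decoy), (Decoy, Ignore)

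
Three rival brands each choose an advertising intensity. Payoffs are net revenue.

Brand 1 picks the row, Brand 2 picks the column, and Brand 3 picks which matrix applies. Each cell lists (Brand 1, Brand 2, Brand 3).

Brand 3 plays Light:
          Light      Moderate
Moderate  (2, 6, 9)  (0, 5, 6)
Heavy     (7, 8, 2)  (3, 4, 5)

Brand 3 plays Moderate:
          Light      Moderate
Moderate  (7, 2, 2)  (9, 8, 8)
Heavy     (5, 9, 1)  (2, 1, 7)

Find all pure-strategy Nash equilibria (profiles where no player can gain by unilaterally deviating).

The pure Nash equilibria are (Moderate, Moderate, Moderate); (Heavy, Light, Light).

(Moderate, Light, Light): Brand 1 can switch to Heavy (2 → 7). Not NE.
(Moderate, Light, Moderate): Brand 2 can switch to Moderate (2 → 8). Not NE.
(Moderate, Moderate, Light): Brand 1 can switch to Heavy (0 → 3). Not NE.
(Moderate, Moderate, Moderate): Brand 1 gets 9, best alternative 2; Brand 2 gets 8, best alternative 2; Brand 3 gets 8, best alternative 6. No profitable deviation — NE.
(Heavy, Light, Light): Brand 1 gets 7, best alternative 2; Brand 2 gets 8, best alternative 4; Brand 3 gets 2, best alternative 1. No profitable deviation — NE.
(Heavy, Light, Moderate): Brand 1 can switch to Moderate (5 → 7). Not NE.
(Heavy, Moderate, Light): Brand 2 can switch to Light (4 → 8). Not NE.
(Heavy, Moderate, Moderate): Brand 1 can switch to Moderate (2 → 9). Not NE.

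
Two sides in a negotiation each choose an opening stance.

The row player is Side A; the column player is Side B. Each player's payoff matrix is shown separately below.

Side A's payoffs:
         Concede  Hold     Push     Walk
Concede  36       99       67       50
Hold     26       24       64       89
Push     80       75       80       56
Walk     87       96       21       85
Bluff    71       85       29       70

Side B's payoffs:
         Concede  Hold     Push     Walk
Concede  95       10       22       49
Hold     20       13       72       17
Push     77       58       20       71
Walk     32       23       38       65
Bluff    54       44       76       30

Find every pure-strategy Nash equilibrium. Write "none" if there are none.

none

(Concede, Concede): Side A can switch to Push (36 → 80). Not NE.
(Concede, Hold): Side B can switch to Concede (10 → 95). Not NE.
(Concede, Push): Side A can switch to Push (67 → 80). Not NE.
(Concede, Walk): Side A can switch to Hold (50 → 89). Not NE.
(Hold, Concede): Side A can switch to Concede (26 → 36). Not NE.
(Hold, Hold): Side A can switch to Concede (24 → 99). Not NE.
(Hold, Push): Side A can switch to Concede (64 → 67). Not NE.
(Hold, Walk): Side B can switch to Concede (17 → 20). Not NE.
(Push, Concede): Side A can switch to Walk (80 → 87). Not NE.
(Push, Hold): Side A can switch to Concede (75 → 99). Not NE.
(The remaining 10 profiles each have a profitable deviation by the same check.)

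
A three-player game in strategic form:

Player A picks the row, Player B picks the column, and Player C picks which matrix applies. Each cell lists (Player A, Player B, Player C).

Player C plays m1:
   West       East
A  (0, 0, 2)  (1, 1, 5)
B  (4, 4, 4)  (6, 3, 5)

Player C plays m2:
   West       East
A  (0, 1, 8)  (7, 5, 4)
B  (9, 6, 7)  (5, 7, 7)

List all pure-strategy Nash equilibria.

For each strategy profile, look for a profitable unilateral deviation.
(A, West, m1): Player A can switch to B (0 → 4). Not NE.
(A, West, m2): Player A can switch to B (0 → 9). Not NE.
(A, East, m1): Player A can switch to B (1 → 6). Not NE.
(A, East, m2): Player C can switch to m1 (4 → 5). Not NE.
(B, West, m1): Player C can switch to m2 (4 → 7). Not NE.
(B, West, m2): Player B can switch to East (6 → 7). Not NE.
(B, East, m1): Player B can switch to West (3 → 4). Not NE.
(B, East, m2): Player A can switch to A (5 → 7). Not NE.

There is no pure-strategy Nash equilibrium.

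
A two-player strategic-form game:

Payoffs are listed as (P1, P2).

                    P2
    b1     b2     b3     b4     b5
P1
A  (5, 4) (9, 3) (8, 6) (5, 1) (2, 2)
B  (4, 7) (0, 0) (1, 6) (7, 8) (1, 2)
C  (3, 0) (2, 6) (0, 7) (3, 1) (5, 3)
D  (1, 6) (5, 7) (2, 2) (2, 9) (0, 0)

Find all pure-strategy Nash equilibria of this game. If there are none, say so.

(A, b3); (B, b4)

P1 against b1: payoffs 5, 4, 3, 1 → best response A.
P1 against b2: payoffs 9, 0, 2, 5 → best response A.
P1 against b3: payoffs 8, 1, 0, 2 → best response A.
P1 against b4: payoffs 5, 7, 3, 2 → best response B.
P1 against b5: payoffs 2, 1, 5, 0 → best response C.
P2 against A: payoffs 4, 3, 6, 1, 2 → best response b3.
P2 against B: payoffs 7, 0, 6, 8, 2 → best response b4.
P2 against C: payoffs 0, 6, 7, 1, 3 → best response b3.
P2 against D: payoffs 6, 7, 2, 9, 0 → best response b4.
Mutual best responses: (A, b3); (B, b4).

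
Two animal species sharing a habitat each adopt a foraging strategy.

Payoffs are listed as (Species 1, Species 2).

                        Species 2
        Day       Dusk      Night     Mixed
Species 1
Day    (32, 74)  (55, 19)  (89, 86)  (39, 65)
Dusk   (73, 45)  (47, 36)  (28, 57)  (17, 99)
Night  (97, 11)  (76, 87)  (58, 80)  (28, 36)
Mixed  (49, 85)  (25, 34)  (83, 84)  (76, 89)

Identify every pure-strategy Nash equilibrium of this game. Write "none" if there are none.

Pure-strategy Nash equilibria: (Day, Night), (Night, Dusk), (Mixed, Mixed)

Check each profile: it is a Nash equilibrium iff no player can strictly gain by switching unilaterally.
(Day, Day): Species 1 can switch to Dusk (32 → 73). Not NE.
(Day, Dusk): Species 1 can switch to Night (55 → 76). Not NE.
(Day, Night): Species 1 gets 89, best alternative 83; Species 2 gets 86, best alternative 74. No profitable deviation — NE.
(Day, Mixed): Species 1 can switch to Mixed (39 → 76). Not NE.
(Dusk, Day): Species 1 can switch to Night (73 → 97). Not NE.
(Dusk, Dusk): Species 1 can switch to Day (47 → 55). Not NE.
(Dusk, Night): Species 1 can switch to Day (28 → 89). Not NE.
(Dusk, Mixed): Species 1 can switch to Day (17 → 39). Not NE.
(Night, Day): Species 2 can switch to Dusk (11 → 87). Not NE.
(Night, Dusk): Species 1 gets 76, best alternative 55; Species 2 gets 87, best alternative 80. No profitable deviation — NE.
(Night, Night): Species 1 can switch to Day (58 → 89). Not NE.
(Night, Mixed): Species 1 can switch to Day (28 → 39). Not NE.
(Mixed, Mixed): Species 1 gets 76, best alternative 39; Species 2 gets 89, best alternative 85. No profitable deviation — NE.
(The remaining 3 profiles each have a profitable deviation by the same check.)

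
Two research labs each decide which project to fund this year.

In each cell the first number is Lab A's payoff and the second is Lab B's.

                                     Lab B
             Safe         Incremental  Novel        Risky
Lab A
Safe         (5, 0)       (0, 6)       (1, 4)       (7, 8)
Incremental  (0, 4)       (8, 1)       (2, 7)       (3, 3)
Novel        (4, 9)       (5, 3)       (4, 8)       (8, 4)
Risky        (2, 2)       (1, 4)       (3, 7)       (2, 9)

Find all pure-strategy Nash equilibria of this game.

For each player, find the best response to each opponent profile; mutual best responses are the pure NE.
Lab A against Safe: payoffs 5, 0, 4, 2 → best response Safe.
Lab A against Incremental: payoffs 0, 8, 5, 1 → best response Incremental.
Lab A against Novel: payoffs 1, 2, 4, 3 → best response Novel.
Lab A against Risky: payoffs 7, 3, 8, 2 → best response Novel.
Lab B against Safe: payoffs 0, 6, 4, 8 → best response Risky.
Lab B against Incremental: payoffs 4, 1, 7, 3 → best response Novel.
Lab B against Novel: payoffs 9, 3, 8, 4 → best response Safe.
Lab B against Risky: payoffs 2, 4, 7, 9 → best response Risky.
No profile is a mutual best response for all players.

There is no pure-strategy Nash equilibrium.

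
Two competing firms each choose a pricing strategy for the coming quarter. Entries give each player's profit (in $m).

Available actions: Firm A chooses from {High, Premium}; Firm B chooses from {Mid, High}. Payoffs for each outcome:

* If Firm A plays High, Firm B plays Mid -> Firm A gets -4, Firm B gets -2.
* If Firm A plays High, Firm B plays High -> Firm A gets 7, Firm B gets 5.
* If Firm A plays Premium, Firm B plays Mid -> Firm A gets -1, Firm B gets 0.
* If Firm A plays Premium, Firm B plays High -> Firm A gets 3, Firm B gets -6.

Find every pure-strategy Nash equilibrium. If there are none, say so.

(High, High) and (Premium, Mid)

Mark each player's best response to every combination of opponents' strategies; a profile where every player is best-responding is a pure Nash equilibrium.
Firm A against Mid: payoffs -4, -1 → best response Premium.
Firm A against High: payoffs 7, 3 → best response High.
Firm B against High: payoffs -2, 5 → best response High.
Firm B against Premium: payoffs 0, -6 → best response Mid.
Mutual best responses: (High, High); (Premium, Mid).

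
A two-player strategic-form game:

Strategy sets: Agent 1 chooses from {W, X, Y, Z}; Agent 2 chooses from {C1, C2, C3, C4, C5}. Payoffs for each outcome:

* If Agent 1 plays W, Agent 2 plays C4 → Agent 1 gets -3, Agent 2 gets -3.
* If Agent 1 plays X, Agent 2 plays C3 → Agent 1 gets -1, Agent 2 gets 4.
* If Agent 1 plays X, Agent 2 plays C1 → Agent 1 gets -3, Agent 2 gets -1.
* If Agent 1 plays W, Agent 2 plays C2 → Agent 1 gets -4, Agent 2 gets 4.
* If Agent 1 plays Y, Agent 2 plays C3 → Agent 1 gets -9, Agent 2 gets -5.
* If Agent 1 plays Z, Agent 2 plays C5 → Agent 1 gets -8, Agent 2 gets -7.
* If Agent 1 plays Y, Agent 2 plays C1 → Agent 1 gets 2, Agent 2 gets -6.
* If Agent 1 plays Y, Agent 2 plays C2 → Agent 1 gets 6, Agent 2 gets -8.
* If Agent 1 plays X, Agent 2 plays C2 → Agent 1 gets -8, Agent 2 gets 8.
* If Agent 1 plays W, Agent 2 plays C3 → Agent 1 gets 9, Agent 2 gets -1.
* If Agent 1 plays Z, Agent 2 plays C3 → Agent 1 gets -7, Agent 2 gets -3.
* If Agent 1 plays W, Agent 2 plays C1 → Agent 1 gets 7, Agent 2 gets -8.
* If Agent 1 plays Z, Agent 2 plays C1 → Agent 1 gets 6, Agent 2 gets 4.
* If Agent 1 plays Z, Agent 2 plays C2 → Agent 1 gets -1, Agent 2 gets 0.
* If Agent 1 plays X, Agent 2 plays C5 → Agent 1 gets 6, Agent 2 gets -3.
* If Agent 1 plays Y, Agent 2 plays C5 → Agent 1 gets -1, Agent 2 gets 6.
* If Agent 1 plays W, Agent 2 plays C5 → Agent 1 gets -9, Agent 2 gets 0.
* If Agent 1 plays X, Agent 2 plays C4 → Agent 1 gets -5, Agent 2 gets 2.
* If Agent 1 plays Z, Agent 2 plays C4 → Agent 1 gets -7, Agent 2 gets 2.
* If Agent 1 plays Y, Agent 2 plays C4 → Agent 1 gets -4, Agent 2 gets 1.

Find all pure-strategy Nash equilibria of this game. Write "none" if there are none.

No pure-strategy Nash equilibrium.

Agent 1 against C1: payoffs 7, -3, 2, 6 → best response W.
Agent 1 against C2: payoffs -4, -8, 6, -1 → best response Y.
Agent 1 against C3: payoffs 9, -1, -9, -7 → best response W.
Agent 1 against C4: payoffs -3, -5, -4, -7 → best response W.
Agent 1 against C5: payoffs -9, 6, -1, -8 → best response X.
Agent 2 against W: payoffs -8, 4, -1, -3, 0 → best response C2.
Agent 2 against X: payoffs -1, 8, 4, 2, -3 → best response C2.
Agent 2 against Y: payoffs -6, -8, -5, 1, 6 → best response C5.
Agent 2 against Z: payoffs 4, 0, -3, 2, -7 → best response C1.
No profile is a mutual best response for all players.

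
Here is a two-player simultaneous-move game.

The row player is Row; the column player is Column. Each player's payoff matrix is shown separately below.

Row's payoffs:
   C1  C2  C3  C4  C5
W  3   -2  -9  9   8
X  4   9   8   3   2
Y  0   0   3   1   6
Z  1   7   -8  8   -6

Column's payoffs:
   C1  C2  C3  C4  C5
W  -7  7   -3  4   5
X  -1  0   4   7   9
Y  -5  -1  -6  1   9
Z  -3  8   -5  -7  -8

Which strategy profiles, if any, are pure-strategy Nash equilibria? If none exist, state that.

For each player, find the best response to each opponent profile; mutual best responses are the pure NE.
Row against C1: payoffs 3, 4, 0, 1 → best response X.
Row against C2: payoffs -2, 9, 0, 7 → best response X.
Row against C3: payoffs -9, 8, 3, -8 → best response X.
Row against C4: payoffs 9, 3, 1, 8 → best response W.
Row against C5: payoffs 8, 2, 6, -6 → best response W.
Column against W: payoffs -7, 7, -3, 4, 5 → best response C2.
Column against X: payoffs -1, 0, 4, 7, 9 → best response C5.
Column against Y: payoffs -5, -1, -6, 1, 9 → best response C5.
Column against Z: payoffs -3, 8, -5, -7, -8 → best response C2.
No profile is a mutual best response for all players.

There is no pure-strategy Nash equilibrium.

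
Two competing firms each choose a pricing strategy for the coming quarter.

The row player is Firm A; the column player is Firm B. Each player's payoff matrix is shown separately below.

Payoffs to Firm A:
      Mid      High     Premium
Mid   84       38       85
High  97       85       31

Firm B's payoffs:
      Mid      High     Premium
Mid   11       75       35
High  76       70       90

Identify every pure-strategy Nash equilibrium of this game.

No pure-strategy Nash equilibrium.

(Mid, Mid): Firm A can switch to High (84 → 97). Not NE.
(Mid, High): Firm A can switch to High (38 → 85). Not NE.
(Mid, Premium): Firm B can switch to High (35 → 75). Not NE.
(High, Mid): Firm B can switch to Premium (76 → 90). Not NE.
(High, High): Firm B can switch to Mid (70 → 76). Not NE.
(High, Premium): Firm A can switch to Mid (31 → 85). Not NE.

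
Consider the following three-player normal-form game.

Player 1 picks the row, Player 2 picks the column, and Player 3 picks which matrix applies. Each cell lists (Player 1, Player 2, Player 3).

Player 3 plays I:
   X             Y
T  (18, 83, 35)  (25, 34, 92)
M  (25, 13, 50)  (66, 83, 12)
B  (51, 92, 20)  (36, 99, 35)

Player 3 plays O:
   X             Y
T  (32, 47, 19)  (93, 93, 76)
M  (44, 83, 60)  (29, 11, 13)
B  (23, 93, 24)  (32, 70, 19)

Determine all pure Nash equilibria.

For each player, find the best response to each opponent profile; mutual best responses are the pure NE.
Player 1 against (X, I): payoffs 18, 25, 51 → best response B.
Player 1 against (X, O): payoffs 32, 44, 23 → best response M.
Player 1 against (Y, I): payoffs 25, 66, 36 → best response M.
Player 1 against (Y, O): payoffs 93, 29, 32 → best response T.
Player 2 against (T, I): payoffs 83, 34 → best response X.
Player 2 against (T, O): payoffs 47, 93 → best response Y.
Player 2 against (M, I): payoffs 13, 83 → best response Y.
Player 2 against (M, O): payoffs 83, 11 → best response X.
Player 2 against (B, I): payoffs 92, 99 → best response Y.
Player 2 against (B, O): payoffs 93, 70 → best response X.
Player 3 against (T, X): payoffs 35, 19 → best response I.
Player 3 against (T, Y): payoffs 92, 76 → best response I.
Player 3 against (M, X): payoffs 50, 60 → best response O.
Player 3 against (M, Y): payoffs 12, 13 → best response O.
Player 3 against (B, X): payoffs 20, 24 → best response O.
Player 3 against (B, Y): payoffs 35, 19 → best response I.
Mutual best responses: (M, X, O).

Pure NE: (M, X, O)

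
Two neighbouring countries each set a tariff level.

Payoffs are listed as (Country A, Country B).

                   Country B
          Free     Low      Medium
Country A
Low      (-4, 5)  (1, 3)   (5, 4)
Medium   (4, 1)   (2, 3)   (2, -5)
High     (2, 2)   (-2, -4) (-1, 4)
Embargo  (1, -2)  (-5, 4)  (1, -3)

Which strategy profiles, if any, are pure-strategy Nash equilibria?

(Low, Free): Country A can switch to Medium (-4 → 4). Not NE.
(Low, Low): Country A can switch to Medium (1 → 2). Not NE.
(Low, Medium): Country B can switch to Free (4 → 5). Not NE.
(Medium, Free): Country B can switch to Low (1 → 3). Not NE.
(Medium, Low): Country A gets 2, best alternative 1; Country B gets 3, best alternative 1. No profitable deviation — NE.
(Medium, Medium): Country A can switch to Low (2 → 5). Not NE.
(High, Free): Country A can switch to Medium (2 → 4). Not NE.
(High, Low): Country A can switch to Low (-2 → 1). Not NE.
(High, Medium): Country A can switch to Low (-1 → 5). Not NE.
(Embargo, Free): Country A can switch to Medium (1 → 4). Not NE.
(Embargo, Low): Country A can switch to Low (-5 → 1). Not NE.
(Embargo, Medium): Country A can switch to Low (1 → 5). Not NE.

(Medium, Low)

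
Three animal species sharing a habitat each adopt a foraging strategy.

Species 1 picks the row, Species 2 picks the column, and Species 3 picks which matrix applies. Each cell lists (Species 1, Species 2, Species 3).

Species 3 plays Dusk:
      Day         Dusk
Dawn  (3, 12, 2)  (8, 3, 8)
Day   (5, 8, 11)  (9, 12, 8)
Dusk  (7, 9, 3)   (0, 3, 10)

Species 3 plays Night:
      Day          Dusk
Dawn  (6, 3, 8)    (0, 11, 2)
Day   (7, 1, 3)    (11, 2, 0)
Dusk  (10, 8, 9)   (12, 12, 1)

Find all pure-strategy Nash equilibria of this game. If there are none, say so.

(Dawn, Day, Dusk): Species 1 can switch to Day (3 → 5). Not NE.
(Dawn, Day, Night): Species 1 can switch to Day (6 → 7). Not NE.
(Dawn, Dusk, Dusk): Species 1 can switch to Day (8 → 9). Not NE.
(Dawn, Dusk, Night): Species 1 can switch to Day (0 → 11). Not NE.
(Day, Day, Dusk): Species 1 can switch to Dusk (5 → 7). Not NE.
(Day, Day, Night): Species 1 can switch to Dusk (7 → 10). Not NE.
(Day, Dusk, Dusk): Species 1 gets 9, best alternative 8; Species 2 gets 12, best alternative 8; Species 3 gets 8, best alternative 0. No profitable deviation — NE.
(Day, Dusk, Night): Species 1 can switch to Dusk (11 → 12). Not NE.
(Dusk, Day, Dusk): Species 3 can switch to Night (3 → 9). Not NE.
(Dusk, Day, Night): Species 2 can switch to Dusk (8 → 12). Not NE.
(Dusk, Dusk, Dusk): Species 1 can switch to Dawn (0 → 8). Not NE.
(The remaining 1 profile has a profitable deviation by the same check.)

Pure NE: (Day, Dusk, Dusk)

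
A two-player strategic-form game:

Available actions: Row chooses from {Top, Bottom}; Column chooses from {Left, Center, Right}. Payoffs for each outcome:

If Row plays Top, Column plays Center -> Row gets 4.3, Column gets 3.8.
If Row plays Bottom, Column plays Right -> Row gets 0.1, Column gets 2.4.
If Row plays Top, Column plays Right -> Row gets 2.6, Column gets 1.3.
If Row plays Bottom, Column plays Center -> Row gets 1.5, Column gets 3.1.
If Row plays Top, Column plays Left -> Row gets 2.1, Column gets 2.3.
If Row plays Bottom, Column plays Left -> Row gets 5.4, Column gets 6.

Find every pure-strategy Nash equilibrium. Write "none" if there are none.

Pure-strategy Nash equilibria: (Top, Center); (Bottom, Left)

(Top, Left): Row can switch to Bottom (2.1 → 5.4). Not NE.
(Top, Center): Row gets 4.3, best alternative 1.5; Column gets 3.8, best alternative 2.3. No profitable deviation — NE.
(Top, Right): Column can switch to Left (1.3 → 2.3). Not NE.
(Bottom, Left): Row gets 5.4, best alternative 2.1; Column gets 6, best alternative 3.1. No profitable deviation — NE.
(Bottom, Center): Row can switch to Top (1.5 → 4.3). Not NE.
(Bottom, Right): Row can switch to Top (0.1 → 2.6). Not NE.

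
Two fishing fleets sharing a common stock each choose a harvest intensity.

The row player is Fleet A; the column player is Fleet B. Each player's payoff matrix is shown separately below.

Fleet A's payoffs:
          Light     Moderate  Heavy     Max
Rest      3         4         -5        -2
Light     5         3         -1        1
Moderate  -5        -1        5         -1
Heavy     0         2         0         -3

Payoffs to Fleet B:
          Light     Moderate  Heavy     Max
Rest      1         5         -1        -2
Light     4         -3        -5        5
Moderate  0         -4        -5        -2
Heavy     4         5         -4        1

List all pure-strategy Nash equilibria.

Pure-strategy Nash equilibria: (Rest, Moderate), (Light, Max)

(Rest, Light): Fleet A can switch to Light (3 → 5). Not NE.
(Rest, Moderate): Fleet A gets 4, best alternative 3; Fleet B gets 5, best alternative 1. No profitable deviation — NE.
(Rest, Heavy): Fleet A can switch to Light (-5 → -1). Not NE.
(Rest, Max): Fleet A can switch to Light (-2 → 1). Not NE.
(Light, Light): Fleet B can switch to Max (4 → 5). Not NE.
(Light, Moderate): Fleet A can switch to Rest (3 → 4). Not NE.
(Light, Heavy): Fleet A can switch to Moderate (-1 → 5). Not NE.
(Light, Max): Fleet A gets 1, best alternative -1; Fleet B gets 5, best alternative 4. No profitable deviation — NE.
(The remaining 8 profiles each have a profitable deviation by the same check.)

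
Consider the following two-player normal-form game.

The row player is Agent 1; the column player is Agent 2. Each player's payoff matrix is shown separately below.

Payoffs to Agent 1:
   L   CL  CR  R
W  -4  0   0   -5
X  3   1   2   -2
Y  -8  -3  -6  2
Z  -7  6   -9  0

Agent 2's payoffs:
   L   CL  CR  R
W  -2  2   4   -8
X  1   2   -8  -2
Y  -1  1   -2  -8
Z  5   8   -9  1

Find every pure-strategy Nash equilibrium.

Agent 1 against L: payoffs -4, 3, -8, -7 → best response X.
Agent 1 against CL: payoffs 0, 1, -3, 6 → best response Z.
Agent 1 against CR: payoffs 0, 2, -6, -9 → best response X.
Agent 1 against R: payoffs -5, -2, 2, 0 → best response Y.
Agent 2 against W: payoffs -2, 2, 4, -8 → best response CR.
Agent 2 against X: payoffs 1, 2, -8, -2 → best response CL.
Agent 2 against Y: payoffs -1, 1, -2, -8 → best response CL.
Agent 2 against Z: payoffs 5, 8, -9, 1 → best response CL.
Mutual best responses: (Z, CL).

The unique pure-strategy Nash equilibrium is (Z, CL).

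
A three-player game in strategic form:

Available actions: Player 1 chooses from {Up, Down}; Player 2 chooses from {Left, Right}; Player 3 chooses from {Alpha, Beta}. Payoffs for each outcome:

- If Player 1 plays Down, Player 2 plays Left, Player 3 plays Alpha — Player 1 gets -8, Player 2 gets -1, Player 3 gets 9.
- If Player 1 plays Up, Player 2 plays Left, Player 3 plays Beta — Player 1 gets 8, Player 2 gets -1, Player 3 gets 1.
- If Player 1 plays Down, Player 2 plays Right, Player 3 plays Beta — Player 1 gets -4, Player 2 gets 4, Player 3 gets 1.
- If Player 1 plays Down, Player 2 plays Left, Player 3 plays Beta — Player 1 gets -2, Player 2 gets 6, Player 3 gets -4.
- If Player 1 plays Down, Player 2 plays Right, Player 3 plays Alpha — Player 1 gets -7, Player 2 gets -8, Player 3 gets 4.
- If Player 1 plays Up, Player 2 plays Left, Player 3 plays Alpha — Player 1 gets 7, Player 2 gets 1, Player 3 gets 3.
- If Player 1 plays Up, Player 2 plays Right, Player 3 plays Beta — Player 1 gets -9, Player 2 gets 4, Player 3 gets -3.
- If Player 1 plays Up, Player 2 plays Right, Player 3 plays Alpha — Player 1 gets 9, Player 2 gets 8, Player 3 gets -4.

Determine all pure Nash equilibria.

No pure-strategy Nash equilibrium.

(Up, Left, Alpha): Player 2 can switch to Right (1 → 8). Not NE.
(Up, Left, Beta): Player 2 can switch to Right (-1 → 4). Not NE.
(Up, Right, Alpha): Player 3 can switch to Beta (-4 → -3). Not NE.
(Up, Right, Beta): Player 1 can switch to Down (-9 → -4). Not NE.
(Down, Left, Alpha): Player 1 can switch to Up (-8 → 7). Not NE.
(Down, Left, Beta): Player 1 can switch to Up (-2 → 8). Not NE.
(Down, Right, Alpha): Player 1 can switch to Up (-7 → 9). Not NE.
(Down, Right, Beta): Player 2 can switch to Left (4 → 6). Not NE.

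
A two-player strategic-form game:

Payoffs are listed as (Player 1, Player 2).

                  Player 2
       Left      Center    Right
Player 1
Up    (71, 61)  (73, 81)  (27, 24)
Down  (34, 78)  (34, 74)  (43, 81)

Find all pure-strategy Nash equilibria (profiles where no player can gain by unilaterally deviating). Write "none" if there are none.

Player 1 against Left: payoffs 71, 34 → best response Up.
Player 1 against Center: payoffs 73, 34 → best response Up.
Player 1 against Right: payoffs 27, 43 → best response Down.
Player 2 against Up: payoffs 61, 81, 24 → best response Center.
Player 2 against Down: payoffs 78, 74, 81 → best response Right.
Mutual best responses: (Up, Center); (Down, Right).

The pure Nash equilibria are (Up, Center) and (Down, Right).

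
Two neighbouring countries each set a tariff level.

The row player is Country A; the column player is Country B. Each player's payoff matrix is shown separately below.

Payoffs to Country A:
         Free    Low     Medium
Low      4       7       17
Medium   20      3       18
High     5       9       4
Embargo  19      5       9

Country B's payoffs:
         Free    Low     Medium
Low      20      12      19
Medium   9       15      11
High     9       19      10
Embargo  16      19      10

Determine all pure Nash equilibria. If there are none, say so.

Pure NE: (High, Low)

Country A against Free: payoffs 4, 20, 5, 19 → best response Medium.
Country A against Low: payoffs 7, 3, 9, 5 → best response High.
Country A against Medium: payoffs 17, 18, 4, 9 → best response Medium.
Country B against Low: payoffs 20, 12, 19 → best response Free.
Country B against Medium: payoffs 9, 15, 11 → best response Low.
Country B against High: payoffs 9, 19, 10 → best response Low.
Country B against Embargo: payoffs 16, 19, 10 → best response Low.
Mutual best responses: (High, Low).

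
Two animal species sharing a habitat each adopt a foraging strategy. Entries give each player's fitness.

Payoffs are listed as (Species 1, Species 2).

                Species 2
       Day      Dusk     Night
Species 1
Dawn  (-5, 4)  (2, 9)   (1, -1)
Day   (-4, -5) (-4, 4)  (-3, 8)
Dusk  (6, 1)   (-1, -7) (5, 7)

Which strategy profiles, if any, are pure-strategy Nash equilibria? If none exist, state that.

The pure Nash equilibria are (Dawn, Dusk), (Dusk, Night).

(Dawn, Day): Species 1 can switch to Day (-5 → -4). Not NE.
(Dawn, Dusk): Species 1 gets 2, best alternative -1; Species 2 gets 9, best alternative 4. No profitable deviation — NE.
(Dawn, Night): Species 1 can switch to Dusk (1 → 5). Not NE.
(Day, Day): Species 1 can switch to Dusk (-4 → 6). Not NE.
(Day, Dusk): Species 1 can switch to Dawn (-4 → 2). Not NE.
(Day, Night): Species 1 can switch to Dawn (-3 → 1). Not NE.
(Dusk, Day): Species 2 can switch to Night (1 → 7). Not NE.
(Dusk, Night): Species 1 gets 5, best alternative 1; Species 2 gets 7, best alternative 1. No profitable deviation — NE.
(The remaining 1 profile has a profitable deviation by the same check.)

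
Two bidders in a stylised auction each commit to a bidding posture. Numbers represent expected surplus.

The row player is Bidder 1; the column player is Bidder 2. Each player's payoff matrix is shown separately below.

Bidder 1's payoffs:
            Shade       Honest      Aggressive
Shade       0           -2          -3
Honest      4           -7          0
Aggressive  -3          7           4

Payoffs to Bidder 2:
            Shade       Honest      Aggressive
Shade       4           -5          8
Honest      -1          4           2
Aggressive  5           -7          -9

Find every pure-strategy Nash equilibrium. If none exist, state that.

This game has no pure Nash equilibrium.

Check each profile: it is a Nash equilibrium iff no player can strictly gain by switching unilaterally.
(Shade, Shade): Bidder 1 can switch to Honest (0 → 4). Not NE.
(Shade, Honest): Bidder 1 can switch to Aggressive (-2 → 7). Not NE.
(Shade, Aggressive): Bidder 1 can switch to Honest (-3 → 0). Not NE.
(Honest, Shade): Bidder 2 can switch to Honest (-1 → 4). Not NE.
(Honest, Honest): Bidder 1 can switch to Shade (-7 → -2). Not NE.
(Honest, Aggressive): Bidder 1 can switch to Aggressive (0 → 4). Not NE.
(Aggressive, Shade): Bidder 1 can switch to Shade (-3 → 0). Not NE.
(Aggressive, Honest): Bidder 2 can switch to Shade (-7 → 5). Not NE.
(Aggressive, Aggressive): Bidder 2 can switch to Shade (-9 → 5). Not NE.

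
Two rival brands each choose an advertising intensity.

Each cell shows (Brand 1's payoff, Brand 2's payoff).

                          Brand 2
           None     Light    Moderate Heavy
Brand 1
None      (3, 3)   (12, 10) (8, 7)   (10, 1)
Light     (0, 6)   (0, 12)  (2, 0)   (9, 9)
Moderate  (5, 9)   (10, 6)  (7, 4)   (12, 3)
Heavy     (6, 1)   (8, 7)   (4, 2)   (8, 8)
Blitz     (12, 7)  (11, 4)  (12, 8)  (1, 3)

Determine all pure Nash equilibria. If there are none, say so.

The pure Nash equilibria are (None, Light) and (Blitz, Moderate).

Brand 1 against None: payoffs 3, 0, 5, 6, 12 → best response Blitz.
Brand 1 against Light: payoffs 12, 0, 10, 8, 11 → best response None.
Brand 1 against Moderate: payoffs 8, 2, 7, 4, 12 → best response Blitz.
Brand 1 against Heavy: payoffs 10, 9, 12, 8, 1 → best response Moderate.
Brand 2 against None: payoffs 3, 10, 7, 1 → best response Light.
Brand 2 against Light: payoffs 6, 12, 0, 9 → best response Light.
Brand 2 against Moderate: payoffs 9, 6, 4, 3 → best response None.
Brand 2 against Heavy: payoffs 1, 7, 2, 8 → best response Heavy.
Brand 2 against Blitz: payoffs 7, 4, 8, 3 → best response Moderate.
Mutual best responses: (None, Light); (Blitz, Moderate).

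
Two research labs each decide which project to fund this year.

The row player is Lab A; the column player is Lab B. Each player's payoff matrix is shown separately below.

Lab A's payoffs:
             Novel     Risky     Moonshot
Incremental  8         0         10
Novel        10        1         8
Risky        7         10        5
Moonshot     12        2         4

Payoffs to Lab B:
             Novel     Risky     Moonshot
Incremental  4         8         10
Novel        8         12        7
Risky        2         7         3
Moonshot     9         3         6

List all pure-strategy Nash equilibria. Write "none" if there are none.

The pure Nash equilibria are (Incremental, Moonshot); (Risky, Risky); (Moonshot, Novel).

Lab A against Novel: payoffs 8, 10, 7, 12 → best response Moonshot.
Lab A against Risky: payoffs 0, 1, 10, 2 → best response Risky.
Lab A against Moonshot: payoffs 10, 8, 5, 4 → best response Incremental.
Lab B against Incremental: payoffs 4, 8, 10 → best response Moonshot.
Lab B against Novel: payoffs 8, 12, 7 → best response Risky.
Lab B against Risky: payoffs 2, 7, 3 → best response Risky.
Lab B against Moonshot: payoffs 9, 3, 6 → best response Novel.
Mutual best responses: (Incremental, Moonshot); (Risky, Risky); (Moonshot, Novel).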